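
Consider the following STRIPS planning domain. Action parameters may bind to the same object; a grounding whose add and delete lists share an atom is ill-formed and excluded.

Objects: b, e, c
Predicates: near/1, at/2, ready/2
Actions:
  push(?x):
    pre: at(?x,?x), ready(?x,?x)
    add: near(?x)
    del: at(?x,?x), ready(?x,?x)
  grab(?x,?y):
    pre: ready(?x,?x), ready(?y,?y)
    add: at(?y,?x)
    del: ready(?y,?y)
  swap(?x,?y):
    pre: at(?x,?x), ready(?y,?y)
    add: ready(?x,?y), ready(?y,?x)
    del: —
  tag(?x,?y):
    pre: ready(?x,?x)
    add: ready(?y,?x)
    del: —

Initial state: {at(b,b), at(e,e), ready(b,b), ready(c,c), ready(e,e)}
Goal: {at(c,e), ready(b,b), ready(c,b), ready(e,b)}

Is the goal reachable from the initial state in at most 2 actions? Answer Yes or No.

No

1. grab(e,c)  →  {at(b,b), at(c,e), at(e,e), ready(b,b), ready(e,e)}
2. swap(b,e)  →  {at(b,b), at(c,e), at(e,e), ready(b,b), ready(b,e), ready(e,b), ready(e,e)}
3. tag(b,c)  →  {at(b,b), at(c,e), at(e,e), ready(b,b), ready(b,e), ready(c,b), ready(e,b), ready(e,e)}
optimal plan length = 3; 3 > 2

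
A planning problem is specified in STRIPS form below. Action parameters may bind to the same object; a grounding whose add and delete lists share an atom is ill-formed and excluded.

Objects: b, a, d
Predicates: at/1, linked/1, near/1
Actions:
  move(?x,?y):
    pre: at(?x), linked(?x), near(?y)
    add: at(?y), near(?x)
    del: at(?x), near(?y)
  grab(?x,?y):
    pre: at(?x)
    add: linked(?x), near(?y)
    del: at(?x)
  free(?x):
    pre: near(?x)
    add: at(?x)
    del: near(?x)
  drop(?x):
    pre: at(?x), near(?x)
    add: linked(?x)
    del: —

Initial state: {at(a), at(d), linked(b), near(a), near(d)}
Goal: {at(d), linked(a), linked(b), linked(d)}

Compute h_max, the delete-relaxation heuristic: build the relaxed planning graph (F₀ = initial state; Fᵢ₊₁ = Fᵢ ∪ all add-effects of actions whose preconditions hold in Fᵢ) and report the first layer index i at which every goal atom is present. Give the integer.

1

F0 = init (5 atoms)
F1 = F0 ∪ {linked(a), linked(d), near(b)}  (8 atoms)
goal ⊆ F1  ⇒  h_max = 1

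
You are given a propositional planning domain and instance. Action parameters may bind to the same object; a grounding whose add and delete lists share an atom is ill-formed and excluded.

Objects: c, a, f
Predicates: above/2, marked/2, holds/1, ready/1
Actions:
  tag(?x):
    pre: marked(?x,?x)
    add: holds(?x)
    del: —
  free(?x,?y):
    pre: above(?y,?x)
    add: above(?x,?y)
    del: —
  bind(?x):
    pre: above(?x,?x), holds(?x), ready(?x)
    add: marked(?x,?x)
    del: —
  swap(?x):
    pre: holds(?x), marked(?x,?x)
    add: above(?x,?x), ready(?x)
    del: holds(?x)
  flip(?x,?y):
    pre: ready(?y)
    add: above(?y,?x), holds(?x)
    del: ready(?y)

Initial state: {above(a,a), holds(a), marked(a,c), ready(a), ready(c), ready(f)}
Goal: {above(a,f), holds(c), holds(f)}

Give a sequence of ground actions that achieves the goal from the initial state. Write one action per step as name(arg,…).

flip(c,c); flip(f,a)

1. flip(c,c)  →  {above(a,a), above(c,c), holds(a), holds(c), marked(a,c), ready(a), ready(f)}
2. flip(f,a)  →  {above(a,a), above(a,f), above(c,c), holds(a), holds(c), holds(f), marked(a,c), ready(f)}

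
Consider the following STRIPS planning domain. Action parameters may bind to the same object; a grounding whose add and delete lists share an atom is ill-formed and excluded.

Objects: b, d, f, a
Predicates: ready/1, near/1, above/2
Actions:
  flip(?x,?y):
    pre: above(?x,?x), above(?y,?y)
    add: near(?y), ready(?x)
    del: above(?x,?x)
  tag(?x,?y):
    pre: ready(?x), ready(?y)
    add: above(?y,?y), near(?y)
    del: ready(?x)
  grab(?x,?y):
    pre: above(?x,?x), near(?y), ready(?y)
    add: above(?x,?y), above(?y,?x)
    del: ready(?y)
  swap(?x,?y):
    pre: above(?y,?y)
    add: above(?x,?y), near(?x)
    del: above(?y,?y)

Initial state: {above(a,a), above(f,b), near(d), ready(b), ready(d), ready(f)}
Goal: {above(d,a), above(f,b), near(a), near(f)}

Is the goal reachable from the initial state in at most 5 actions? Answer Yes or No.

Yes

1. tag(b,f)  →  {above(a,a), above(f,b), above(f,f), near(d), near(f), ready(d), ready(f)}
2. flip(f,a)  →  {above(a,a), above(f,b), near(a), near(d), near(f), ready(d), ready(f)}
3. grab(a,d)  →  {above(a,a), above(a,d), above(d,a), above(f,b), near(a), near(d), near(f), ready(f)}
optimal plan length = 3; 3 ≤ 5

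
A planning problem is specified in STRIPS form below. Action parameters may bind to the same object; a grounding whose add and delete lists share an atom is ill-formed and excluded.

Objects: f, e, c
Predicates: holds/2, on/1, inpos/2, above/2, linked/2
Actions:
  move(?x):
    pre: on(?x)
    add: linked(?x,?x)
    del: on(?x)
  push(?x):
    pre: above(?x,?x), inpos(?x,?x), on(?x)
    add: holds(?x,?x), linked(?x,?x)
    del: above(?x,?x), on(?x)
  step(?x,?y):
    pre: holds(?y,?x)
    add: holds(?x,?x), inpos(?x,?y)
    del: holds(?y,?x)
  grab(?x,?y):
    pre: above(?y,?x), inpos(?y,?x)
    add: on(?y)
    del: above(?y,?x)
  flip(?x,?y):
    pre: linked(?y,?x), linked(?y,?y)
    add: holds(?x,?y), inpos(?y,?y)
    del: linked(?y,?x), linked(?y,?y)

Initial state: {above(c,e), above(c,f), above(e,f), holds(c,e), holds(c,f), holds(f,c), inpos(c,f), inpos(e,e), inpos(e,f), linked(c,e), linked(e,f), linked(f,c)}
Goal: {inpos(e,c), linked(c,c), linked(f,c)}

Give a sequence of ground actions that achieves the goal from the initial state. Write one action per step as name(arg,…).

step(e,c); grab(f,c); move(c)

1. step(e,c)  →  {above(c,e), above(c,f), above(e,f), holds(c,f), holds(e,e), holds(f,c), inpos(c,f), inpos(e,c), inpos(e,e), inpos(e,f), linked(c,e), linked(e,f), linked(f,c)}
2. grab(f,c)  →  {above(c,e), above(e,f), holds(c,f), holds(e,e), holds(f,c), inpos(c,f), inpos(e,c), inpos(e,e), inpos(e,f), linked(c,e), linked(e,f), linked(f,c), on(c)}
3. move(c)  →  {above(c,e), above(e,f), holds(c,f), holds(e,e), holds(f,c), inpos(c,f), inpos(e,c), inpos(e,e), inpos(e,f), linked(c,c), linked(c,e), linked(e,f), linked(f,c)}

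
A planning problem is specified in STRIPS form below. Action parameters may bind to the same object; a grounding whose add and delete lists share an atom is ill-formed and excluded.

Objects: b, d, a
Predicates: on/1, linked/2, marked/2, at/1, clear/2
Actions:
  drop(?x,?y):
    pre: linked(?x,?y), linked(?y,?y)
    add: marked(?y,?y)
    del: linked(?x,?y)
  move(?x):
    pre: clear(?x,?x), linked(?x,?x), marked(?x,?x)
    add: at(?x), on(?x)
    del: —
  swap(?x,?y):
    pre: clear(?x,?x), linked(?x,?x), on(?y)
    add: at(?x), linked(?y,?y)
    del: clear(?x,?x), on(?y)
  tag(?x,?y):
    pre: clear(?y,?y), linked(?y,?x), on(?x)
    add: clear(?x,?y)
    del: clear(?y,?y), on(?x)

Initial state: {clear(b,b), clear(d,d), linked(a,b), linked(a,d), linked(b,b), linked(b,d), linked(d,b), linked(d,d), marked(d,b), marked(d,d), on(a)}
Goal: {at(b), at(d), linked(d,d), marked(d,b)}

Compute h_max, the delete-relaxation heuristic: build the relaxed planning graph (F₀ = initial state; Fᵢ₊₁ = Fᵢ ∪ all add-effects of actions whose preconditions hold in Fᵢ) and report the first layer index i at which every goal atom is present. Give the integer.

1

F0 = init (11 atoms)
F1 = F0 ∪ {at(b), at(d), linked(a,a), marked(b,b), on(d)}  (16 atoms)
goal ⊆ F1  ⇒  h_max = 1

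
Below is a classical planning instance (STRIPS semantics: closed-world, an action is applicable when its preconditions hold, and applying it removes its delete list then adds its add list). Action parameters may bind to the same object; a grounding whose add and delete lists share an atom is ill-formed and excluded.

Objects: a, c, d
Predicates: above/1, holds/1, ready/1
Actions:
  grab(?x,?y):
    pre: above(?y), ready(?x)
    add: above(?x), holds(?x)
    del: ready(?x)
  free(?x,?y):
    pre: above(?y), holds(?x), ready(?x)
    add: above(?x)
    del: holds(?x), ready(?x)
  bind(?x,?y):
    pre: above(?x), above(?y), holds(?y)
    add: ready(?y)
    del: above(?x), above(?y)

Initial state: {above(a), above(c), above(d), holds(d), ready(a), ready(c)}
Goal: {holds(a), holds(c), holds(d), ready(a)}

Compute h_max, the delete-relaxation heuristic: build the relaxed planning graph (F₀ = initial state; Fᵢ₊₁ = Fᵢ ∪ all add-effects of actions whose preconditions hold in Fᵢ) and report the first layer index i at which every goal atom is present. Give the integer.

F0 = init (6 atoms)
F1 = F0 ∪ {holds(a), holds(c), ready(d)}  (9 atoms)
goal ⊆ F1  ⇒  h_max = 1

1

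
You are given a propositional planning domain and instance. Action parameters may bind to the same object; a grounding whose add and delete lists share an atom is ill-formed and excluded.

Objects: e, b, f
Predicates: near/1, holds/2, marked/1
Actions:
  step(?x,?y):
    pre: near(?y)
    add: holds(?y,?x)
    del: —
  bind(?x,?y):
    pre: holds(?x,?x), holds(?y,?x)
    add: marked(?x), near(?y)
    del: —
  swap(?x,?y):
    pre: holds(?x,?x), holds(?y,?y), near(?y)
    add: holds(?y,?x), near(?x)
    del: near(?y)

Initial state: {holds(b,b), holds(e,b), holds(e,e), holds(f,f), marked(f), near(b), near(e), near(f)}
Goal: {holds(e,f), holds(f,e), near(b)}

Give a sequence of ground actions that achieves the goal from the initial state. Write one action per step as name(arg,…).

step(e,f); step(f,e)

1. step(e,f)  →  {holds(b,b), holds(e,b), holds(e,e), holds(f,e), holds(f,f), marked(f), near(b), near(e), near(f)}
2. step(f,e)  →  {holds(b,b), holds(e,b), holds(e,e), holds(e,f), holds(f,e), holds(f,f), marked(f), near(b), near(e), near(f)}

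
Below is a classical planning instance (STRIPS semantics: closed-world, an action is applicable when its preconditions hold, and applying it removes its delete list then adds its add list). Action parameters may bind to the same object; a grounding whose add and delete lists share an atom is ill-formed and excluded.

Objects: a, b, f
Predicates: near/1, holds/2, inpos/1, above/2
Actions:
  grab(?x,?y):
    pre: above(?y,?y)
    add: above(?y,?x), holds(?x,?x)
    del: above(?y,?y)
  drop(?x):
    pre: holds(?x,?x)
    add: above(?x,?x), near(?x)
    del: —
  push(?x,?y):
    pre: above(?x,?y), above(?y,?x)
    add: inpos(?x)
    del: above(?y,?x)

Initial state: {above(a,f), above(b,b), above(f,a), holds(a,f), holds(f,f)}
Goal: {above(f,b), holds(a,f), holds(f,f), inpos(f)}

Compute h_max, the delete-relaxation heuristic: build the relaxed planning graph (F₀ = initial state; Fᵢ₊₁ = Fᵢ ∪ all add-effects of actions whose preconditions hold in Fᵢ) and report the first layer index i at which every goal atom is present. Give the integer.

2

F0 = init (5 atoms)
F1 = F0 ∪ {above(b,a), above(b,f), above(f,f), holds(a,a), inpos(a), inpos(b), inpos(f), near(f)}  (13 atoms)
F2 = F1 ∪ {above(a,a), above(f,b), holds(b,b), near(a)}  (17 atoms)
goal ⊆ F2  ⇒  h_max = 2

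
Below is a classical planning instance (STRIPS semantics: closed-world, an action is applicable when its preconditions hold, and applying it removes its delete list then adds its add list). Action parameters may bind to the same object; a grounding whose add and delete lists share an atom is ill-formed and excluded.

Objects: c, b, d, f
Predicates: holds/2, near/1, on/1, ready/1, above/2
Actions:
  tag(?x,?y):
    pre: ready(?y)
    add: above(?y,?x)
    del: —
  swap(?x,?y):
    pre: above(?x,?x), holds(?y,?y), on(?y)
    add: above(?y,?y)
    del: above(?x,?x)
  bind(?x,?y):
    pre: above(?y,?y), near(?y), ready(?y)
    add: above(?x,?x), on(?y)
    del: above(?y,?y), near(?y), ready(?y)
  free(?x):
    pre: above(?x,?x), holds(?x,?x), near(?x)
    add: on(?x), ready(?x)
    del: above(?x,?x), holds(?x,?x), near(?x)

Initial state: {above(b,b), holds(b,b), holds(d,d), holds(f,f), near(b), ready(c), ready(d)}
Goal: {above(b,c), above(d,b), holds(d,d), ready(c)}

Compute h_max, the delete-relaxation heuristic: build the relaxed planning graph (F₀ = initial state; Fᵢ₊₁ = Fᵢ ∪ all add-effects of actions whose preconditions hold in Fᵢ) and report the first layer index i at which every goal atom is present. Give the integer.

F0 = init (7 atoms)
F1 = F0 ∪ {above(c,b), above(c,c), above(c,d), above(c,f), above(d,b), above(d,c), above(d,d), above(d,f), on(b), ready(b)}  (17 atoms)
F2 = F1 ∪ {above(b,c), above(b,d), above(b,f), above(f,f)}  (21 atoms)
goal ⊆ F2  ⇒  h_max = 2

2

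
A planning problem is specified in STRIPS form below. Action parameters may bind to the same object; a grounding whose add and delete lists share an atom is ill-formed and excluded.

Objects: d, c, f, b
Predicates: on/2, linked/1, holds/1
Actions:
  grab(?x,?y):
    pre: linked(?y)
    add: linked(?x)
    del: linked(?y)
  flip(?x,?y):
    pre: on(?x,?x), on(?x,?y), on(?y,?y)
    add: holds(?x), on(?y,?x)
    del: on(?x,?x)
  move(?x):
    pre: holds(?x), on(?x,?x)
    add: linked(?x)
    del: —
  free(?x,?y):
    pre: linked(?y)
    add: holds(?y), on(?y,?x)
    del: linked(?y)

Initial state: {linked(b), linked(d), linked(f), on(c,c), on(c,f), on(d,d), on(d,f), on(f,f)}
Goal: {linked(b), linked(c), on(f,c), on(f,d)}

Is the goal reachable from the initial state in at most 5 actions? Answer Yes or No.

Yes

1. grab(c,d)  →  {linked(b), linked(c), linked(f), on(c,c), on(c,f), on(d,d), on(d,f), on(f,f)}
2. flip(d,f)  →  {holds(d), linked(b), linked(c), linked(f), on(c,c), on(c,f), on(d,f), on(f,d), on(f,f)}
3. flip(c,f)  →  {holds(c), holds(d), linked(b), linked(c), linked(f), on(c,f), on(d,f), on(f,c), on(f,d), on(f,f)}
optimal plan length = 3; 3 ≤ 5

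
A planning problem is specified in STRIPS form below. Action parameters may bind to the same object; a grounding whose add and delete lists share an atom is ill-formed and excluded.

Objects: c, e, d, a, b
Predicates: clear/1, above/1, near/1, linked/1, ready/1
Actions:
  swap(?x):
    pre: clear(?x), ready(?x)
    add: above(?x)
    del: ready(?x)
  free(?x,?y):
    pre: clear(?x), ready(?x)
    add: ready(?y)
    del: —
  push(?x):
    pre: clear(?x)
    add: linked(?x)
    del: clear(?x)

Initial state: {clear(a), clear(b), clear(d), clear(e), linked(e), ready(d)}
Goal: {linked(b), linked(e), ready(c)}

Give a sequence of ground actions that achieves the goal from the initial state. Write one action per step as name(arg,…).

1. free(d,c)  →  {clear(a), clear(b), clear(d), clear(e), linked(e), ready(c), ready(d)}
2. push(b)  →  {clear(a), clear(d), clear(e), linked(b), linked(e), ready(c), ready(d)}

free(d,c); push(b)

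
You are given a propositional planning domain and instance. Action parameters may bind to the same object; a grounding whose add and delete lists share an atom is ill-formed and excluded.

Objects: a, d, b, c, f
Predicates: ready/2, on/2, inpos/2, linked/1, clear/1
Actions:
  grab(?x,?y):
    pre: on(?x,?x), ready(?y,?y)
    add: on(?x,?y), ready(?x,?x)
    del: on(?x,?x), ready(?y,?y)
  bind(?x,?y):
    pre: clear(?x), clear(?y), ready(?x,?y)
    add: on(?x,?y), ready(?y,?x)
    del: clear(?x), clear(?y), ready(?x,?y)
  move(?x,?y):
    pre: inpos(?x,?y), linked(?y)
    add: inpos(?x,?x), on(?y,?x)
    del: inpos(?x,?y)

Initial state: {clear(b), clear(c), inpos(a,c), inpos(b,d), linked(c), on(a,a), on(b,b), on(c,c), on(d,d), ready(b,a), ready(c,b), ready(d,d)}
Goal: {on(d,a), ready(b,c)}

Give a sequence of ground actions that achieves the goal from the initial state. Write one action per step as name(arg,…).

grab(a,d); grab(d,a); bind(c,b)

1. grab(a,d)  →  {clear(b), clear(c), inpos(a,c), inpos(b,d), linked(c), on(a,d), on(b,b), on(c,c), on(d,d), ready(a,a), ready(b,a), ready(c,b)}
2. grab(d,a)  →  {clear(b), clear(c), inpos(a,c), inpos(b,d), linked(c), on(a,d), on(b,b), on(c,c), on(d,a), ready(b,a), ready(c,b), ready(d,d)}
3. bind(c,b)  →  {inpos(a,c), inpos(b,d), linked(c), on(a,d), on(b,b), on(c,b), on(c,c), on(d,a), ready(b,a), ready(b,c), ready(d,d)}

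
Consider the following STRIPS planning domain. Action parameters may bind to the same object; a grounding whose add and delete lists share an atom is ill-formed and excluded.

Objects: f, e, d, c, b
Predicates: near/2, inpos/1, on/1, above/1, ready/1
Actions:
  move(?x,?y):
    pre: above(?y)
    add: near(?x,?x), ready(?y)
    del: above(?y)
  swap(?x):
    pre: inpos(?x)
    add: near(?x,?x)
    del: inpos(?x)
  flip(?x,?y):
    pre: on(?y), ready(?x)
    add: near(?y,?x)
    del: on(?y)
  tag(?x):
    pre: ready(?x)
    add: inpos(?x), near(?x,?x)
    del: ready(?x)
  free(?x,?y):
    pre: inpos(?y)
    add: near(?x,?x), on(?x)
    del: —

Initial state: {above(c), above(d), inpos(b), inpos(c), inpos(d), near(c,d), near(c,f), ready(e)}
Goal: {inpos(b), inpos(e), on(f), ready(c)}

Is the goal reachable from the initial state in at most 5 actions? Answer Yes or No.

Yes

1. move(f,c)  →  {above(d), inpos(b), inpos(c), inpos(d), near(c,d), near(c,f), near(f,f), ready(c), ready(e)}
2. tag(e)  →  {above(d), inpos(b), inpos(c), inpos(d), inpos(e), near(c,d), near(c,f), near(e,e), near(f,f), ready(c)}
3. free(f,e)  →  {above(d), inpos(b), inpos(c), inpos(d), inpos(e), near(c,d), near(c,f), near(e,e), near(f,f), on(f), ready(c)}
optimal plan length = 3; 3 ≤ 5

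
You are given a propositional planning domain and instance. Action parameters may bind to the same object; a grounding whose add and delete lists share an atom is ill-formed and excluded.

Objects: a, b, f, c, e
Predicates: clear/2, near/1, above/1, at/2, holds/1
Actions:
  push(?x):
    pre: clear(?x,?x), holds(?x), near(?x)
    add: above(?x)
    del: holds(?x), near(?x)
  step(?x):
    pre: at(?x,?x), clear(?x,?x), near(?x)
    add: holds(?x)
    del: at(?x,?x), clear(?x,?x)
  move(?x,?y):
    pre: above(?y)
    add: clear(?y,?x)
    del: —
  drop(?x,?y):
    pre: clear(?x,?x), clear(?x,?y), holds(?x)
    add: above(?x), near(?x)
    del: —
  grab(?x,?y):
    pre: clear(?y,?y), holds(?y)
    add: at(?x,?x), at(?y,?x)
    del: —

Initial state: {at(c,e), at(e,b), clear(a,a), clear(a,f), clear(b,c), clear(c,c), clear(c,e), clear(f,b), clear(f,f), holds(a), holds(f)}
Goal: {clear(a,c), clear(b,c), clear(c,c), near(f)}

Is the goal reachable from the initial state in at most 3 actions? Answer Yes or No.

1. drop(a,a)  →  {above(a), at(c,e), at(e,b), clear(a,a), clear(a,f), clear(b,c), clear(c,c), clear(c,e), clear(f,b), clear(f,f), holds(a), holds(f), near(a)}
2. move(c,a)  →  {above(a), at(c,e), at(e,b), clear(a,a), clear(a,c), clear(a,f), clear(b,c), clear(c,c), clear(c,e), clear(f,b), clear(f,f), holds(a), holds(f), near(a)}
3. drop(f,b)  →  {above(a), above(f), at(c,e), at(e,b), clear(a,a), clear(a,c), clear(a,f), clear(b,c), clear(c,c), clear(c,e), clear(f,b), clear(f,f), holds(a), holds(f), near(a), near(f)}
optimal plan length = 3; 3 ≤ 3

Yes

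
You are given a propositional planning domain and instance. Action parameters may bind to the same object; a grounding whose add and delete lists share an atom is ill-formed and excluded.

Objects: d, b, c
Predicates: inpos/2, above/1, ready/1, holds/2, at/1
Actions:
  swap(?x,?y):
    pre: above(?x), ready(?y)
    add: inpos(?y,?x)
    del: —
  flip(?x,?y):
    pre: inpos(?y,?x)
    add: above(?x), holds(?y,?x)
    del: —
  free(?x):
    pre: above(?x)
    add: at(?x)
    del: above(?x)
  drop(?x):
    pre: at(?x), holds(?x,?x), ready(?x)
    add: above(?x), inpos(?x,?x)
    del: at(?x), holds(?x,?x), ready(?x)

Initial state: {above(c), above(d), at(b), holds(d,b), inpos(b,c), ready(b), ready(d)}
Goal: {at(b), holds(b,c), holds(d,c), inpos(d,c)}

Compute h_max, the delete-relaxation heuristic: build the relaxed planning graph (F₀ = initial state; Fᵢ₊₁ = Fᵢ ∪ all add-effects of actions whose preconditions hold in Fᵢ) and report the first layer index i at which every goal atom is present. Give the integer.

2

F0 = init (7 atoms)
F1 = F0 ∪ {at(c), at(d), holds(b,c), inpos(b,d), inpos(d,c), inpos(d,d)}  (13 atoms)
F2 = F1 ∪ {holds(b,d), holds(d,c), holds(d,d)}  (16 atoms)
goal ⊆ F2  ⇒  h_max = 2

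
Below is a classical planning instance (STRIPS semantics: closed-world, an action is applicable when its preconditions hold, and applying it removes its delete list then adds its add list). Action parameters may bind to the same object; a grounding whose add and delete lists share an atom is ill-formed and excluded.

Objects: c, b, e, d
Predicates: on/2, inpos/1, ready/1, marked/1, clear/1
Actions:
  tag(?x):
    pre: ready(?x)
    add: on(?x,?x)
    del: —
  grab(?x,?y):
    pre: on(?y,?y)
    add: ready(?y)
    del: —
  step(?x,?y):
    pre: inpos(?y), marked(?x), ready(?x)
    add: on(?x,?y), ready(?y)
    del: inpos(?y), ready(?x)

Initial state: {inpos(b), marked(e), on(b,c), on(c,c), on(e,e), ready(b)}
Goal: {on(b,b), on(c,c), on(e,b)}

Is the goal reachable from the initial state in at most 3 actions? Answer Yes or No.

Yes

1. tag(b)  →  {inpos(b), marked(e), on(b,b), on(b,c), on(c,c), on(e,e), ready(b)}
2. grab(c,e)  →  {inpos(b), marked(e), on(b,b), on(b,c), on(c,c), on(e,e), ready(b), ready(e)}
3. step(e,b)  →  {marked(e), on(b,b), on(b,c), on(c,c), on(e,b), on(e,e), ready(b)}
optimal plan length = 3; 3 ≤ 3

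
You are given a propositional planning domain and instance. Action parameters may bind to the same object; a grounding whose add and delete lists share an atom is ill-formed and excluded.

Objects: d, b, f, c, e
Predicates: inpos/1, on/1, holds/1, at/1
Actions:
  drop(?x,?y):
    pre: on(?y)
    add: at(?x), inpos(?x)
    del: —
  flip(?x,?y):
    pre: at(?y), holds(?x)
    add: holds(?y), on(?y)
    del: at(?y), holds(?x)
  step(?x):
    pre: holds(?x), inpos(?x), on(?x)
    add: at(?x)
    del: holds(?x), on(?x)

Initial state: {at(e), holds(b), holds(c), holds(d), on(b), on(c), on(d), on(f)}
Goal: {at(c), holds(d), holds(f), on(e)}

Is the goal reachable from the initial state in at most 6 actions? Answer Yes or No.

Yes

1. drop(f,d)  →  {at(e), at(f), holds(b), holds(c), holds(d), inpos(f), on(b), on(c), on(d), on(f)}
2. drop(c,d)  →  {at(c), at(e), at(f), holds(b), holds(c), holds(d), inpos(c), inpos(f), on(b), on(c), on(d), on(f)}
3. flip(b,f)  →  {at(c), at(e), holds(c), holds(d), holds(f), inpos(c), inpos(f), on(b), on(c), on(d), on(f)}
4. flip(c,e)  →  {at(c), holds(d), holds(e), holds(f), inpos(c), inpos(f), on(b), on(c), on(d), on(e), on(f)}
optimal plan length = 4; 4 ≤ 6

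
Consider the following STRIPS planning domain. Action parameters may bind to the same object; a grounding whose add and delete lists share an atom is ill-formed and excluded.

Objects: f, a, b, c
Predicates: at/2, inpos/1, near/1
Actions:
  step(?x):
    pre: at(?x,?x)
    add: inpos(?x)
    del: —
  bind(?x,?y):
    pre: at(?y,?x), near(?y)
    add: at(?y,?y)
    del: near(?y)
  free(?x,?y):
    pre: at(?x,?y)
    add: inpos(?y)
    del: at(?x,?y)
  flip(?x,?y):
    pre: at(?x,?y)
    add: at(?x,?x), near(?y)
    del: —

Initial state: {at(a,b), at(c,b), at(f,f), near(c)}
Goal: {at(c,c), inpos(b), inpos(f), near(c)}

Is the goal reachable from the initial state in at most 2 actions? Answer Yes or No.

1. step(f)  →  {at(a,b), at(c,b), at(f,f), inpos(f), near(c)}
2. free(a,b)  →  {at(c,b), at(f,f), inpos(b), inpos(f), near(c)}
3. flip(c,b)  →  {at(c,b), at(c,c), at(f,f), inpos(b), inpos(f), near(b), near(c)}
optimal plan length = 3; 3 > 2

No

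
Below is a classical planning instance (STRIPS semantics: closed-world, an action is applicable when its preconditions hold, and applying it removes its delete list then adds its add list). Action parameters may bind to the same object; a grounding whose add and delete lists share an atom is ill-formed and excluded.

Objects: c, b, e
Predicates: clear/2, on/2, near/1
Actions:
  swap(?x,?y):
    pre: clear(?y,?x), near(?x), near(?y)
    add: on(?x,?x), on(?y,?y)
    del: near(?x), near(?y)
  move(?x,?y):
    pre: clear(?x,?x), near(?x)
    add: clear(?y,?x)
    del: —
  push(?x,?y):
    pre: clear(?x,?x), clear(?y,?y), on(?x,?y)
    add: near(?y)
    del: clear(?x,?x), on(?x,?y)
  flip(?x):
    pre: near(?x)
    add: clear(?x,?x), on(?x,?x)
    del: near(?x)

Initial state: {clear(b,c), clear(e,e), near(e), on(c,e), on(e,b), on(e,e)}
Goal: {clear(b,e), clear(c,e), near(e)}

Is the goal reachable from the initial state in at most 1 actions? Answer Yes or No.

No

1. move(e,c)  →  {clear(b,c), clear(c,e), clear(e,e), near(e), on(c,e), on(e,b), on(e,e)}
2. move(e,b)  →  {clear(b,c), clear(b,e), clear(c,e), clear(e,e), near(e), on(c,e), on(e,b), on(e,e)}
optimal plan length = 2; 2 > 1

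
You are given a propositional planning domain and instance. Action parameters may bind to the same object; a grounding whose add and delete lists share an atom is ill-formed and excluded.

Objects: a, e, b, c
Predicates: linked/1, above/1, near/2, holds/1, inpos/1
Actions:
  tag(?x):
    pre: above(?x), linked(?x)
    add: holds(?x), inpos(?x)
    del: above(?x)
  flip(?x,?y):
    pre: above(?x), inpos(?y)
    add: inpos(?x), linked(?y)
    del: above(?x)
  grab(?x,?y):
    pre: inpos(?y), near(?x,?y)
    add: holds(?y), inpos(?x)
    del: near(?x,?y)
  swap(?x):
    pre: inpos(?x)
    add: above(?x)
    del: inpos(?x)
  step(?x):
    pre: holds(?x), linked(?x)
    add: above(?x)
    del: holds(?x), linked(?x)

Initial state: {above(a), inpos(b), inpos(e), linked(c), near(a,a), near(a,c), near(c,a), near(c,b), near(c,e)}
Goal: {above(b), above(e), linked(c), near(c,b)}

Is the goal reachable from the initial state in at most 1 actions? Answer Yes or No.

1. swap(e)  →  {above(a), above(e), inpos(b), linked(c), near(a,a), near(a,c), near(c,a), near(c,b), near(c,e)}
2. swap(b)  →  {above(a), above(b), above(e), linked(c), near(a,a), near(a,c), near(c,a), near(c,b), near(c,e)}
optimal plan length = 2; 2 > 1

No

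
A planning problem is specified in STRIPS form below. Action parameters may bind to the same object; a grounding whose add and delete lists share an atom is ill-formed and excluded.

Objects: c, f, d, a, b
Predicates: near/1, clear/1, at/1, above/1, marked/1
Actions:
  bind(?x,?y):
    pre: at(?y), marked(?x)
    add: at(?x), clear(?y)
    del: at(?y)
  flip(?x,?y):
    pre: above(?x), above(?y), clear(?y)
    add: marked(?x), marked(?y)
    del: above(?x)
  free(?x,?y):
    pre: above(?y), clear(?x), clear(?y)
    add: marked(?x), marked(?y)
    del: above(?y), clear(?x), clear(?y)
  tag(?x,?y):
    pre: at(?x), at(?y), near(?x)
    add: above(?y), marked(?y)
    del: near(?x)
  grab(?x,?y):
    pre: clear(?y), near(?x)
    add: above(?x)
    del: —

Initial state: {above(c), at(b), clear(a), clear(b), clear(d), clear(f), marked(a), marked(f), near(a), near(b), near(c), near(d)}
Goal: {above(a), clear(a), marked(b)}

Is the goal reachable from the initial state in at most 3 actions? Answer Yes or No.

Yes

1. tag(b,b)  →  {above(b), above(c), at(b), clear(a), clear(b), clear(d), clear(f), marked(a), marked(b), marked(f), near(a), near(c), near(d)}
2. grab(a,f)  →  {above(a), above(b), above(c), at(b), clear(a), clear(b), clear(d), clear(f), marked(a), marked(b), marked(f), near(a), near(c), near(d)}
optimal plan length = 2; 2 ≤ 3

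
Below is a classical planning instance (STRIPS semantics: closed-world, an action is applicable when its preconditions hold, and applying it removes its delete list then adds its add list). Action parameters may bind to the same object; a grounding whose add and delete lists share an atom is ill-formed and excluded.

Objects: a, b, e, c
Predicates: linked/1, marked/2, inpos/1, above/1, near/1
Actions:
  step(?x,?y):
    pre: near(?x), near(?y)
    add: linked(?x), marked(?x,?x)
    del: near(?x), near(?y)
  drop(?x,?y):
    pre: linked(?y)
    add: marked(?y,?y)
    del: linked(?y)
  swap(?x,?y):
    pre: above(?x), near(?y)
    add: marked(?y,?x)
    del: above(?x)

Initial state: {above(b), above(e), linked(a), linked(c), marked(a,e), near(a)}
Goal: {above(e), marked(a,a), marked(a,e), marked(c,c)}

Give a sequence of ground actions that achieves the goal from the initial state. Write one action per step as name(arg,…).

step(a,a); drop(a,c)

1. step(a,a)  →  {above(b), above(e), linked(a), linked(c), marked(a,a), marked(a,e)}
2. drop(a,c)  →  {above(b), above(e), linked(a), marked(a,a), marked(a,e), marked(c,c)}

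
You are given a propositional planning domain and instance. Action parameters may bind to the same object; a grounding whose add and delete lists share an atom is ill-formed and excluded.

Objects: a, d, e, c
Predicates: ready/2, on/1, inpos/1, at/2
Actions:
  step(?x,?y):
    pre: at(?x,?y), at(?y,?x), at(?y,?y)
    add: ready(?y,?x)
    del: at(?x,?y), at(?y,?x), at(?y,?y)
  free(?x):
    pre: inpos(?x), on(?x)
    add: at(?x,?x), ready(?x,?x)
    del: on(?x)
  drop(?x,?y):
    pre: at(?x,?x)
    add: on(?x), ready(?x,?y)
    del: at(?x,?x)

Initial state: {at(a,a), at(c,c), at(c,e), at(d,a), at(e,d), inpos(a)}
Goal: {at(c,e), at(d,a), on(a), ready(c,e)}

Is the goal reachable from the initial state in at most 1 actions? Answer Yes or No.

No

1. drop(a,a)  →  {at(c,c), at(c,e), at(d,a), at(e,d), inpos(a), on(a), ready(a,a)}
2. drop(c,e)  →  {at(c,e), at(d,a), at(e,d), inpos(a), on(a), on(c), ready(a,a), ready(c,e)}
optimal plan length = 2; 2 > 1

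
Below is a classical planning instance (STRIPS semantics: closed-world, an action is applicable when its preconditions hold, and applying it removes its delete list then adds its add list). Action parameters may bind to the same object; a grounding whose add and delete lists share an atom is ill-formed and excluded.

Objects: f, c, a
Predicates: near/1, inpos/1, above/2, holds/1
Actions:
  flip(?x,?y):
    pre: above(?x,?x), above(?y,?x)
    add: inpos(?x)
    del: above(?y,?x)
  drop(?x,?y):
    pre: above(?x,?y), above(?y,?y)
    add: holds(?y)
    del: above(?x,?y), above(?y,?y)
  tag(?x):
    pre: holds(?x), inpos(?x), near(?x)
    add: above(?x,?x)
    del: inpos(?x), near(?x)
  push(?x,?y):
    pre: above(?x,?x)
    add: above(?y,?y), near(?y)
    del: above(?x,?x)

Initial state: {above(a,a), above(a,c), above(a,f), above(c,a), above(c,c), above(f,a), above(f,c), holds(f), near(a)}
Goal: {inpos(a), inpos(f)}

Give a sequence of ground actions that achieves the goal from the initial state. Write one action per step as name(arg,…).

flip(a,f); push(c,f); flip(f,f)

1. flip(a,f)  →  {above(a,a), above(a,c), above(a,f), above(c,a), above(c,c), above(f,c), holds(f), inpos(a), near(a)}
2. push(c,f)  →  {above(a,a), above(a,c), above(a,f), above(c,a), above(f,c), above(f,f), holds(f), inpos(a), near(a), near(f)}
3. flip(f,f)  →  {above(a,a), above(a,c), above(a,f), above(c,a), above(f,c), holds(f), inpos(a), inpos(f), near(a), near(f)}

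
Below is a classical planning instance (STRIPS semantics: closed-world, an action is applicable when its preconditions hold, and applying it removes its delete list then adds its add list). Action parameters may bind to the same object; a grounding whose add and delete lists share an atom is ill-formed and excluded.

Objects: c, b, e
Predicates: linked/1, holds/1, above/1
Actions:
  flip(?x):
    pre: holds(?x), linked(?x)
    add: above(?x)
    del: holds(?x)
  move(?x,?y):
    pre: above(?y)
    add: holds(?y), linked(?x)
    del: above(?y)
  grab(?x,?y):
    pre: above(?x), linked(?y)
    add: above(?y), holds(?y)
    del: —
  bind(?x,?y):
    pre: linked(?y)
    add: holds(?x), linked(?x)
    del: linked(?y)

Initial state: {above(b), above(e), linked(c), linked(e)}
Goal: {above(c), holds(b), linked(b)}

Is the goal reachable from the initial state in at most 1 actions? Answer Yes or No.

No

1. move(b,b)  →  {above(e), holds(b), linked(b), linked(c), linked(e)}
2. grab(e,c)  →  {above(c), above(e), holds(b), holds(c), linked(b), linked(c), linked(e)}
optimal plan length = 2; 2 > 1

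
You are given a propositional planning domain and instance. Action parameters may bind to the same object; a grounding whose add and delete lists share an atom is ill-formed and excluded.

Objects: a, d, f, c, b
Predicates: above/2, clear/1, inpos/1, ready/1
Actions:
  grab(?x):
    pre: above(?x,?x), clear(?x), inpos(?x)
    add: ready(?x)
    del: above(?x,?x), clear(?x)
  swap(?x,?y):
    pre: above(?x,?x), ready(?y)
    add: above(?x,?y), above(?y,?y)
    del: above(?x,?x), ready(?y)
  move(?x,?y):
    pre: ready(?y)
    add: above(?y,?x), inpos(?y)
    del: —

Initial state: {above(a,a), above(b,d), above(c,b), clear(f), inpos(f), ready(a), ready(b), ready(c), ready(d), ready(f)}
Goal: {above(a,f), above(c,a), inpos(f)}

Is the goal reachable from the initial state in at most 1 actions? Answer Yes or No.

1. swap(a,f)  →  {above(a,f), above(b,d), above(c,b), above(f,f), clear(f), inpos(f), ready(a), ready(b), ready(c), ready(d)}
2. move(a,c)  →  {above(a,f), above(b,d), above(c,a), above(c,b), above(f,f), clear(f), inpos(c), inpos(f), ready(a), ready(b), ready(c), ready(d)}
optimal plan length = 2; 2 > 1

No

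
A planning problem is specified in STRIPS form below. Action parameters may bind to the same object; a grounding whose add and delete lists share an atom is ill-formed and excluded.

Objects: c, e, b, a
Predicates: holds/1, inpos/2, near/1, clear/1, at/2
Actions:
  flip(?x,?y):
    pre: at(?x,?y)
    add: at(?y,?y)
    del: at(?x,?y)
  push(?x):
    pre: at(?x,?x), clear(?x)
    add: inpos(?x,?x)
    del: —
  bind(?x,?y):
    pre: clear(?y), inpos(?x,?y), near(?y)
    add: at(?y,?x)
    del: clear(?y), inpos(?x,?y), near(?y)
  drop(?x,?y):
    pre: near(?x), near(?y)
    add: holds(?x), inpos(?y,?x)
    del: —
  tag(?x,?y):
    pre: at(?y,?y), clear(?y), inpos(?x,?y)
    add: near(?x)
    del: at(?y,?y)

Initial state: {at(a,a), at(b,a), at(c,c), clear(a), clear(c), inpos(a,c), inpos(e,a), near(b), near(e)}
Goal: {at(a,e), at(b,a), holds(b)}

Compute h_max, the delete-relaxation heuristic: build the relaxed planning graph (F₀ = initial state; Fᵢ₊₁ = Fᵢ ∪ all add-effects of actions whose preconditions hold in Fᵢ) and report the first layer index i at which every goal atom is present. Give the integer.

2

F0 = init (9 atoms)
F1 = F0 ∪ {holds(b), holds(e), inpos(a,a), inpos(b,b), inpos(b,e), inpos(c,c), inpos(e,b), inpos(e,e), near(a)}  (18 atoms)
F2 = F1 ∪ {at(a,e), holds(a), inpos(a,b), inpos(a,e), inpos(b,a), near(c)}  (24 atoms)
goal ⊆ F2  ⇒  h_max = 2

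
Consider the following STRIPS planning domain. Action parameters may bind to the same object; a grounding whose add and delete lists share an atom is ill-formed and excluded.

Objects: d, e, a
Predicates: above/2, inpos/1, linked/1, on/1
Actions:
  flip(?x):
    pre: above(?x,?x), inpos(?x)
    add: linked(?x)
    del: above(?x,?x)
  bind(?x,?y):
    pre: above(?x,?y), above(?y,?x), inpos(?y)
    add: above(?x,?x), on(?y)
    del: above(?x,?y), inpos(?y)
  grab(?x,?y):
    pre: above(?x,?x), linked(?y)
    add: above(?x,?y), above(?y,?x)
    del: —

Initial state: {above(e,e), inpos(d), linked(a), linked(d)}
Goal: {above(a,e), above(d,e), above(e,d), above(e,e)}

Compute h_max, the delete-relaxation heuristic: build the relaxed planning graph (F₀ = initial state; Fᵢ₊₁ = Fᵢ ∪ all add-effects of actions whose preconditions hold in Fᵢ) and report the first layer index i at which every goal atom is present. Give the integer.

1

F0 = init (4 atoms)
F1 = F0 ∪ {above(a,e), above(d,e), above(e,a), above(e,d)}  (8 atoms)
goal ⊆ F1  ⇒  h_max = 1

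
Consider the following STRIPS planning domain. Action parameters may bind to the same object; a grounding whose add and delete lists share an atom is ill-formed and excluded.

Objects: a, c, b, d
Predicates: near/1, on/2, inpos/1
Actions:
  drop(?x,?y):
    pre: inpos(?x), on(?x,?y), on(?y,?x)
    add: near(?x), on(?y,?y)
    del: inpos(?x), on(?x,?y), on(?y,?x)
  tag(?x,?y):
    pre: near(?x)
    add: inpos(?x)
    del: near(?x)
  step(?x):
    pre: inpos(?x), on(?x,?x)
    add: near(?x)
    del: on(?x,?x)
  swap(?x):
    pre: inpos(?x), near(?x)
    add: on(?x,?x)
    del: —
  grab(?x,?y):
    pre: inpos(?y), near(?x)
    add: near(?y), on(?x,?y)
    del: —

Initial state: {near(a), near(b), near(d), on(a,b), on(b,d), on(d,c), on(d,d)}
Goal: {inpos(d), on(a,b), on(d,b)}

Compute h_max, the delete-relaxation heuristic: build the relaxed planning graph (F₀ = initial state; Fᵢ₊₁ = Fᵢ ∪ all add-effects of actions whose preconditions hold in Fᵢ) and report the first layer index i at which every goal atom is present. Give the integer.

2

F0 = init (7 atoms)
F1 = F0 ∪ {inpos(a), inpos(b), inpos(d)}  (10 atoms)
F2 = F1 ∪ {on(a,a), on(a,d), on(b,a), on(b,b), on(d,a), on(d,b)}  (16 atoms)
goal ⊆ F2  ⇒  h_max = 2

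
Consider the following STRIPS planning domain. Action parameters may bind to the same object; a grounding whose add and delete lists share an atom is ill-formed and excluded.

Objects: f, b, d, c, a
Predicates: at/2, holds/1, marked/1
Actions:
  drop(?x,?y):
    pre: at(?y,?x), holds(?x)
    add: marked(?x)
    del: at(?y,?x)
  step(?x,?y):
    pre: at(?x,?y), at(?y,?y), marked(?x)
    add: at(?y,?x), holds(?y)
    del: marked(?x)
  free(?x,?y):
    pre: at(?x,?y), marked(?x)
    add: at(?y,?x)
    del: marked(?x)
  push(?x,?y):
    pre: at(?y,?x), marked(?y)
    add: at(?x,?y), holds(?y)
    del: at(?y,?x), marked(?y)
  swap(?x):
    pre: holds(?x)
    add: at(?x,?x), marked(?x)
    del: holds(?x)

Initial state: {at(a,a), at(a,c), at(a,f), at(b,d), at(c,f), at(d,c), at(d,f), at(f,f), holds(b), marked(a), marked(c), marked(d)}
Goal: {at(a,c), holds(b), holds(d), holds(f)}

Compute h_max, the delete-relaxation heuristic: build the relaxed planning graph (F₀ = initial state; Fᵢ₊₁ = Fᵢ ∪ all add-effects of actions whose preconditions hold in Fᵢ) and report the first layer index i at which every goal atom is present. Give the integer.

1

F0 = init (12 atoms)
F1 = F0 ∪ {at(b,b), at(c,a), at(c,d), at(f,a), at(f,c), at(f,d), holds(a), holds(c), holds(d), holds(f), marked(b)}  (23 atoms)
goal ⊆ F1  ⇒  h_max = 1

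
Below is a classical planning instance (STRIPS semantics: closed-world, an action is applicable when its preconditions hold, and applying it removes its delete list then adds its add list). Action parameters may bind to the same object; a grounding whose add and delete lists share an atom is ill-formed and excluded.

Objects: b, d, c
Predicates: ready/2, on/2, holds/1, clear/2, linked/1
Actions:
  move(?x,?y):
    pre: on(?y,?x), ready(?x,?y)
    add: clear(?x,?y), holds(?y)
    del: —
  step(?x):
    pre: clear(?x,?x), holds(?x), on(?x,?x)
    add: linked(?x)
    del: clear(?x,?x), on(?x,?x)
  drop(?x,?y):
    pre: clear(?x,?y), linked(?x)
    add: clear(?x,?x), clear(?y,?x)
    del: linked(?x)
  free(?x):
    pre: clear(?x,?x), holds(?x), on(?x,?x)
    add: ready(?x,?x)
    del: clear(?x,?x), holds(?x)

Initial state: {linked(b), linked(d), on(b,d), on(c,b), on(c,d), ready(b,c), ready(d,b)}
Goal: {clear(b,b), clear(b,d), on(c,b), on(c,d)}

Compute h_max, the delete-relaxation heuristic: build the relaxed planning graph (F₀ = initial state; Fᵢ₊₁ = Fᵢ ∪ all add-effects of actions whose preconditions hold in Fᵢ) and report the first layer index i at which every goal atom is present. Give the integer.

2

F0 = init (7 atoms)
F1 = F0 ∪ {clear(b,c), clear(d,b), holds(b), holds(c)}  (11 atoms)
F2 = F1 ∪ {clear(b,b), clear(b,d), clear(c,b), clear(d,d)}  (15 atoms)
goal ⊆ F2  ⇒  h_max = 2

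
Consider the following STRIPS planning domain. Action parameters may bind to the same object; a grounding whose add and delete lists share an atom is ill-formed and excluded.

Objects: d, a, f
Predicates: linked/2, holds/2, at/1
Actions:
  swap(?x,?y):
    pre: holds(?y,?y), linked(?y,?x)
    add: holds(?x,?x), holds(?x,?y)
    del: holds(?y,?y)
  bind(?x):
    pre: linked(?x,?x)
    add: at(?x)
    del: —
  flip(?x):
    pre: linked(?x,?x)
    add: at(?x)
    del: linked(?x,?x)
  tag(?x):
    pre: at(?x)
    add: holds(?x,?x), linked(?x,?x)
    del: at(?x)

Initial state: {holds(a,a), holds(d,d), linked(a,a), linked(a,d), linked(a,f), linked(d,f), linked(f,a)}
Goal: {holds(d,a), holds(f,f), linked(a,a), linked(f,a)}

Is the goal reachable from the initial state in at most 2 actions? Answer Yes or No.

1. swap(d,a)  →  {holds(d,a), holds(d,d), linked(a,a), linked(a,d), linked(a,f), linked(d,f), linked(f,a)}
2. swap(f,d)  →  {holds(d,a), holds(f,d), holds(f,f), linked(a,a), linked(a,d), linked(a,f), linked(d,f), linked(f,a)}
optimal plan length = 2; 2 ≤ 2

Yes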